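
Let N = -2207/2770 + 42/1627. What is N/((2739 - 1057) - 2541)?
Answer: 3474449/3871332610 ≈ 0.00089748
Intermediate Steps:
N = -3474449/4506790 (N = -2207*1/2770 + 42*(1/1627) = -2207/2770 + 42/1627 = -3474449/4506790 ≈ -0.77094)
N/((2739 - 1057) - 2541) = -3474449/(4506790*((2739 - 1057) - 2541)) = -3474449/(4506790*(1682 - 2541)) = -3474449/4506790/(-859) = -3474449/4506790*(-1/859) = 3474449/3871332610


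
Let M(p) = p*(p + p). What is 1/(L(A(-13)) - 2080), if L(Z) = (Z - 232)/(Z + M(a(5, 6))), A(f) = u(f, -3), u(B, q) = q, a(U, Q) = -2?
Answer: -1/2127 ≈ -0.00047015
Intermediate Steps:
A(f) = -3
M(p) = 2*p² (M(p) = p*(2*p) = 2*p²)
L(Z) = (-232 + Z)/(8 + Z) (L(Z) = (Z - 232)/(Z + 2*(-2)²) = (-232 + Z)/(Z + 2*4) = (-232 + Z)/(Z + 8) = (-232 + Z)/(8 + Z))
1/(L(A(-13)) - 2080) = 1/((-232 - 3)/(8 - 3) - 2080) = 1/(-235/5 - 2080) = 1/((⅕)*(-235) - 2080) = 1/(-47 - 2080) = 1/(-2127) = -1/2127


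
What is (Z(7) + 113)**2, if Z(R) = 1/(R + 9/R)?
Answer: 43046721/3364 ≈ 12796.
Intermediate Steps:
(Z(7) + 113)**2 = (7/(9 + 7**2) + 113)**2 = (7/(9 + 49) + 113)**2 = (7/58 + 113)**2 = (6561/58)**2 = 43046721/3364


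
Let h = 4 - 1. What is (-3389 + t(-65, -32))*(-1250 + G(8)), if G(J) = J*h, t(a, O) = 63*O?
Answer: 6626530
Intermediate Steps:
h = 3
G(J) = 3*J (G(J) = J*3 = 3*J)
(-3389 + t(-65, -32))*(-1250 + G(8)) = (-3389 + 63*(-32))*(-1250 + 3*8) = (-3389 - 2016)*(-1250 + 24) = -5405*(-1226) = 6626530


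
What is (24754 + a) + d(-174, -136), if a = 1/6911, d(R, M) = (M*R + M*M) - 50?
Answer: 462097105/6911 ≈ 66864.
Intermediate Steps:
d(R, M) = -50 + M² + M*R (d(R, M) = (M*R + M²) - 50 = (M² + M*R) - 50 = -50 + M² + M*R)
a = 1/6911 ≈ 0.00014470
(24754 + a) + d(-174, -136) = (24754 + 1/6911) + (-50 + (-136)² - 136*(-174)) = 171074895/6911 + (-50 + 18496 + 23664) = 171074895/6911 + 42110 = 462097105/6911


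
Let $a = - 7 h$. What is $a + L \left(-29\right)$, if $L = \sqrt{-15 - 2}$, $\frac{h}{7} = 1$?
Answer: $-49 - 29 i \sqrt{17} \approx -49.0 - 119.57 i$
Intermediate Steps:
$h = 7$ ($h = 7 \cdot 1 = 7$)
$a = -49$ ($a = \left(-7\right) 7 = -49$)
$L = i \sqrt{17}$ ($L = \sqrt{-17} = i \sqrt{17} \approx 4.1231 i$)
$a + L \left(-29\right) = -49 + i \sqrt{17} \left(-29\right) = -49 - 29 i \sqrt{17}$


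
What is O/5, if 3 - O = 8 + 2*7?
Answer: -19/5 ≈ -3.8000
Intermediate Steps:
O = -19 (O = 3 - (8 + 2*7) = 3 - (8 + 14) = 3 - 1*22 = 3 - 22 = -19)
O/5 = -19/5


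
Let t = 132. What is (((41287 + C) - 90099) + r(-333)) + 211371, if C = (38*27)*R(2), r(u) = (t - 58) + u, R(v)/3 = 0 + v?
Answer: 168456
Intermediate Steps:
R(v) = 3*v (R(v) = 3*(0 + v) = 3*v)
r(u) = 74 + u (r(u) = (132 - 58) + u = 74 + u)
C = 6156 (C = (38*27)*(3*2) = 1026*6 = 6156)
(((41287 + C) - 90099) + r(-333)) + 211371 = (((41287 + 6156) - 90099) + (74 - 333)) + 211371 = ((47443 - 90099) - 259) + 211371 = (-42656 - 259) + 211371 = -42915 + 211371 = 168456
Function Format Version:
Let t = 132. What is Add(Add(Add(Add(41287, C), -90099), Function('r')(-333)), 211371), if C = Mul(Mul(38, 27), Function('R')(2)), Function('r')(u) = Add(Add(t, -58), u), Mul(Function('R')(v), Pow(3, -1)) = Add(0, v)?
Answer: 168456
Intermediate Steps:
Function('R')(v) = Mul(3, v) (Function('R')(v) = Mul(3, Add(0, v)) = Mul(3, v))
Function('r')(u) = Add(74, u) (Function('r')(u) = Add(Add(132, -58), u) = Add(74, u))
C = 6156 (C = Mul(Mul(38, 27), Mul(3, 2)) = Mul(1026, 6) = 6156)
Add(Add(Add(Add(41287, C), -90099), Function('r')(-333)), 211371) = Add(Add(Add(Add(41287, 6156), -90099), Add(74, -333)), 211371) = Add(Add(Add(47443, -90099), -259), 211371) = Add(Add(-42656, -259), 211371) = Add(-42915, 211371) = 168456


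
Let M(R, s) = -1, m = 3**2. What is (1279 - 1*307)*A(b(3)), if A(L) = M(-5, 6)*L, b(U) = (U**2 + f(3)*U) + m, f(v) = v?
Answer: -26244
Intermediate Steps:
m = 9
b(U) = 9 + U**2 + 3*U (b(U) = (U**2 + 3*U) + 9 = 9 + U**2 + 3*U)
A(L) = -L
(1279 - 1*307)*A(b(3)) = (1279 - 1*307)*(-(9 + 3**2 + 3*3)) = (1279 - 307)*(-(9 + 9 + 9)) = 972*(-1*27) = 972*(-27) = -26244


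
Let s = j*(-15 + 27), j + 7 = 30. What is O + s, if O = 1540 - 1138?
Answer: 678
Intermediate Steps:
j = 23 (j = -7 + 30 = 23)
s = 276 (s = 23*(-15 + 27) = 23*12 = 276)
O = 402
O + s = 402 + 276 = 678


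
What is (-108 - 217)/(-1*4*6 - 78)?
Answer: 325/102 ≈ 3.1863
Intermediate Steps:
(-108 - 217)/(-1*4*6 - 78) = -325/(-4*6 - 78) = -325/(-24 - 78) = -325/(-102) = -325*(-1/102) = 325/102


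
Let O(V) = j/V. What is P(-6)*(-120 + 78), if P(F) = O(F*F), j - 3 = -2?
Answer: -7/6 ≈ -1.1667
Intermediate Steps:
j = 1 (j = 3 - 2 = 1)
O(V) = 1/V
P(F) = F⁻² (P(F) = 1/(F*F) = 1/(F²) = F⁻²)
P(-6)*(-120 + 78) = (-120 + 78)/(-6)² = (1/36)*(-42) = -7/6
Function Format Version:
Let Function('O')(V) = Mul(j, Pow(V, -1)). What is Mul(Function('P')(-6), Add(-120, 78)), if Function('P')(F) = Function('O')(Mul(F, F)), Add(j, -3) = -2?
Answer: Rational(-7, 6) ≈ -1.1667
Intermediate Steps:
j = 1 (j = Add(3, -2) = 1)
Function('O')(V) = Pow(V, -1) (Function('O')(V) = Mul(1, Pow(V, -1)) = Pow(V, -1))
Function('P')(F) = Pow(F, -2) (Function('P')(F) = Pow(Mul(F, F), -1) = Pow(Pow(F, 2), -1) = Pow(F, -2))
Mul(Function('P')(-6), Add(-120, 78)) = Mul(Pow(-6, -2), Add(-120, 78)) = Mul(Rational(1, 36), -42) = Rational(-7, 6)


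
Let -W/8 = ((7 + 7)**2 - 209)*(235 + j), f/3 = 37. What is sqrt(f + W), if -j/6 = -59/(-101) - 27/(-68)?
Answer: sqrt(70573478411)/1717 ≈ 154.72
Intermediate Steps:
j = -20217/3434 (j = -6*(-59/(-101) - 27/(-68)) = -6*(-59*(-1/101) - 27*(-1/68)) = -6*(59/101 + 27/68) = -6*6739/6868 = -20217/3434 ≈ -5.8873)
f = 111 (f = 3*37 = 111)
W = 40912196/1717 (W = -8*((7 + 7)**2 - 209)*(235 - 20217/3434) = -8*(14**2 - 209)*786773/3434 = -8*(196 - 209)*786773/3434 = -(-104)*786773/3434 = -8*(-10228049/3434) = 40912196/1717 ≈ 23828.)
sqrt(f + W) = sqrt(111 + 40912196/1717) = sqrt(41102783/1717) = sqrt(70573478411)/1717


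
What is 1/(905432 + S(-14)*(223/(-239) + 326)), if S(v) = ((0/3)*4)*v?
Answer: 1/905432 ≈ 1.1044e-6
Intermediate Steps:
S(v) = 0 (S(v) = ((0*(1/3))*4)*v = (0*4)*v = 0*v = 0)
1/(905432 + S(-14)*(223/(-239) + 326)) = 1/(905432 + 0*(223/(-239) + 326)) = 1/(905432 + 0*(223*(-1/239) + 326)) = 1/(905432 + 0*(-223/239 + 326)) = 1/(905432 + 0*(77691/239)) = 1/(905432 + 0) = 1/905432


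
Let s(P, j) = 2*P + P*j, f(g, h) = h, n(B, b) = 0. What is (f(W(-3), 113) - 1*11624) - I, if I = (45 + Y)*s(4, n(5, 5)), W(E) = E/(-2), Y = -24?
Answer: -11679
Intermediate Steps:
W(E) = -E/2 (W(E) = E*(-½) = -E/2)
I = 168 (I = (45 - 24)*(4*(2 + 0)) = 21*(4*2) = 21*8 = 168)
(f(W(-3), 113) - 1*11624) - I = (113 - 1*11624) - 1*168 = (113 - 11624) - 168 = -11511 - 168 = -11679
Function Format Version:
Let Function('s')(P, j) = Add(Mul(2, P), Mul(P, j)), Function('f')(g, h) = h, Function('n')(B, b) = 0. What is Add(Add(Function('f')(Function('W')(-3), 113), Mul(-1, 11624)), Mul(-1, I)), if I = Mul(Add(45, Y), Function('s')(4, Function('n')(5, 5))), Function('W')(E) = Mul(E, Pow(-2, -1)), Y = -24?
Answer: -11679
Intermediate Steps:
Function('W')(E) = Mul(Rational(-1, 2), E) (Function('W')(E) = Mul(E, Rational(-1, 2)) = Mul(Rational(-1, 2), E))
I = 168 (I = Mul(Add(45, -24), Mul(4, Add(2, 0))) = Mul(21, Mul(4, 2)) = Mul(21, 8) = 168)
Add(Add(Function('f')(Function('W')(-3), 113), Mul(-1, 11624)), Mul(-1, I)) = Add(Add(113, Mul(-1, 11624)), Mul(-1, 168)) = Add(Add(113, -11624), -168) = Add(-11511, -168) = -11679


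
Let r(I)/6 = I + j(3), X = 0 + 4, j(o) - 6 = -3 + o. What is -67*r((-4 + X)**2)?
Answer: -2412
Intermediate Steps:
j(o) = 3 + o (j(o) = 6 + (-3 + o) = 3 + o)
X = 4
r(I) = 36 + 6*I (r(I) = 6*(I + (3 + 3)) = 6*(I + 6) = 6*(6 + I) = 36 + 6*I)
-67*r((-4 + X)**2) = -67*(36 + 6*(-4 + 4)**2) = -67*(36 + 6*0**2) = -67*(36 + 6*0) = -67*(36 + 0) = -67*36 = -2412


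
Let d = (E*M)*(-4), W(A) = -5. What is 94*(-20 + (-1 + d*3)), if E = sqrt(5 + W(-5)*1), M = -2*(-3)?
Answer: -1974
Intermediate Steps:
M = 6
E = 0 (E = sqrt(5 - 5*1) = sqrt(5 - 5) = sqrt(0) = 0)
d = 0 (d = (0*6)*(-4) = 0*(-4) = 0)
94*(-20 + (-1 + d*3)) = 94*(-20 + (-1 + 0*3)) = 94*(-20 + (-1 + 0)) = 94*(-20 - 1) = 94*(-21) = -1974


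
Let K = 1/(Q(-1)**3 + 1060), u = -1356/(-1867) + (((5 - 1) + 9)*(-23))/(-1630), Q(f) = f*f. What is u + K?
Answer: 2940435503/3228845810 ≈ 0.91068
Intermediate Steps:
Q(f) = f**2
u = 2768513/3043210 (u = -1356*(-1/1867) + ((4 + 9)*(-23))*(-1/1630) = 1356/1867 + (13*(-23))*(-1/1630) = 1356/1867 - 299*(-1/1630) = 1356/1867 + 299/1630 = 2768513/3043210 ≈ 0.90973)
K = 1/1061 (K = 1/(((-1)**2)**3 + 1060) = 1/(1**3 + 1060) = 1/(1 + 1060) = 1/1061 ≈ 0.00094251)
u + K = 2768513/3043210 + 1/1061 = 2940435503/3228845810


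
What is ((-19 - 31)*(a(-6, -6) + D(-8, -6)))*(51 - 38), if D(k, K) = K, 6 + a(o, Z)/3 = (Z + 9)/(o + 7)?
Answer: 9750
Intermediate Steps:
a(o, Z) = -18 + 3*(9 + Z)/(7 + o) (a(o, Z) = -18 + 3*((Z + 9)/(o + 7)) = -18 + 3*((9 + Z)/(7 + o)) = -18 + 3*(9 + Z)/(7 + o))
((-19 - 31)*(a(-6, -6) + D(-8, -6)))*(51 - 38) = ((-19 - 31)*(3*(-33 - 6 - 6*(-6))/(7 - 6) - 6))*(51 - 38) = -50*(3*(-33 - 6 + 36)/1 - 6)*13 = -50*(3*1*(-3) - 6)*13 = -50*(-9 - 6)*13 = -50*(-15)*13 = 750*13 = 9750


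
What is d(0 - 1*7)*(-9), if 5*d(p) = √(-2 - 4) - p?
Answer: -63/5 - 9*I*√6/5 ≈ -12.6 - 4.4091*I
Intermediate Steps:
d(p) = -p/5 + I*√6/5 (d(p) = (√(-2 - 4) - p)/5 = (√(-6) - p)/5 = (I*√6 - p)/5 = (-p + I*√6)/5 = -p/5 + I*√6/5)
d(0 - 1*7)*(-9) = (-(0 - 1*7)/5 + I*√6/5)*(-9) = (-(0 - 7)/5 + I*√6/5)*(-9) = (-⅕*(-7) + I*√6/5)*(-9) = (7/5 + I*√6/5)*(-9) = -63/5 - 9*I*√6/5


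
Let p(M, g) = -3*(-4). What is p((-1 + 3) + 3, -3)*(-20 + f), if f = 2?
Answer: -216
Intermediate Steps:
p(M, g) = 12
p((-1 + 3) + 3, -3)*(-20 + f) = 12*(-20 + 2) = 12*(-18) = -216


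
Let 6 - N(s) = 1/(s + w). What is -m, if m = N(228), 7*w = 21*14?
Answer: -1619/270 ≈ -5.9963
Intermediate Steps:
w = 42 (w = (21*14)/7 = (1/7)*294 = 42)
N(s) = 6 - 1/(42 + s) (N(s) = 6 - 1/(s + 42) = 6 - 1/(42 + s))
m = 1619/270 (m = (251 + 6*228)/(42 + 228) = (251 + 1368)/270 = (1/270)*1619 = 1619/270 ≈ 5.9963)
-m = -1*1619/270 = -1619/270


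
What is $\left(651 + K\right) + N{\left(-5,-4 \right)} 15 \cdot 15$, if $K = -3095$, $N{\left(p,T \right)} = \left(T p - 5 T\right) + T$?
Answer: $5656$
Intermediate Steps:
$N{\left(p,T \right)} = - 4 T + T p$ ($N{\left(p,T \right)} = \left(- 5 T + T p\right) + T = - 4 T + T p$)
$\left(651 + K\right) + N{\left(-5,-4 \right)} 15 \cdot 15 = \left(651 - 3095\right) + - 4 \left(-4 - 5\right) 15 \cdot 15 = -2444 + \left(-4\right) \left(-9\right) 15 \cdot 15 = -2444 + 36 \cdot 15 \cdot 15 = -2444 + 540 \cdot 15 = -2444 + 8100 = 5656$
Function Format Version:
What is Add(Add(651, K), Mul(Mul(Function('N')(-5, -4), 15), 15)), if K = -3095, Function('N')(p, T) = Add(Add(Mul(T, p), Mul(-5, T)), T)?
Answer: 5656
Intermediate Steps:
Function('N')(p, T) = Add(Mul(-4, T), Mul(T, p)) (Function('N')(p, T) = Add(Add(Mul(-5, T), Mul(T, p)), T) = Add(Mul(-4, T), Mul(T, p)))
Add(Add(651, K), Mul(Mul(Function('N')(-5, -4), 15), 15)) = Add(Add(651, -3095), Mul(Mul(Mul(-4, Add(-4, -5)), 15), 15)) = Add(-2444, Mul(Mul(Mul(-4, -9), 15), 15)) = Add(-2444, Mul(Mul(36, 15), 15)) = Add(-2444, Mul(540, 15)) = Add(-2444, 8100) = 5656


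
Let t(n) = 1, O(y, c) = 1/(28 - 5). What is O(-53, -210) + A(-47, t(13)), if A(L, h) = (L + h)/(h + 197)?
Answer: -430/2277 ≈ -0.18884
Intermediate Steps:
O(y, c) = 1/23
A(L, h) = (L + h)/(197 + h)
O(-53, -210) + A(-47, t(13)) = 1/23 + (-47 + 1)/(197 + 1) = 1/23 - 46/198 = 1/23 + (1/198)*(-46) = 1/23 - 23/99 = -430/2277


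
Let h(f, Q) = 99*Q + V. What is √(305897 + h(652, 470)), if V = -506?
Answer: √351921 ≈ 593.23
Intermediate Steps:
h(f, Q) = -506 + 99*Q (h(f, Q) = 99*Q - 506 = -506 + 99*Q)
√(305897 + h(652, 470)) = √(305897 + (-506 + 99*470)) = √(305897 + (-506 + 46530)) = √(305897 + 46024) = √351921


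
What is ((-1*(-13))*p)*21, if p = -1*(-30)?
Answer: 8190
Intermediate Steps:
p = 30
((-1*(-13))*p)*21 = (-1*(-13)*30)*21 = (13*30)*21 = 390*21 = 8190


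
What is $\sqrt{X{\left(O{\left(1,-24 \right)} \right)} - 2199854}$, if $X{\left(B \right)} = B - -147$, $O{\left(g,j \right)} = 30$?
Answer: $i \sqrt{2199677} \approx 1483.1 i$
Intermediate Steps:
$X{\left(B \right)} = 147 + B$ ($X{\left(B \right)} = B + 147 = 147 + B$)
$\sqrt{X{\left(O{\left(1,-24 \right)} \right)} - 2199854} = \sqrt{\left(147 + 30\right) - 2199854} = \sqrt{177 - 2199854} = \sqrt{-2199677} = i \sqrt{2199677}$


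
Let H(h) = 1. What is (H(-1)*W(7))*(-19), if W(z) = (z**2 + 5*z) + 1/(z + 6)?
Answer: -20767/13 ≈ -1597.5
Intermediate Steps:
W(z) = z**2 + 1/(6 + z) + 5*z (W(z) = (z**2 + 5*z) + 1/(6 + z) = z**2 + 1/(6 + z) + 5*z)
(H(-1)*W(7))*(-19) = (1*((1 + 7**3 + 11*7**2 + 30*7)/(6 + 7)))*(-19) = (1*((1 + 343 + 11*49 + 210)/13))*(-19) = (1*((1 + 343 + 539 + 210)/13))*(-19) = (1*((1/13)*1093))*(-19) = (1*(1093/13))*(-19) = (1093/13)*(-19) = -20767/13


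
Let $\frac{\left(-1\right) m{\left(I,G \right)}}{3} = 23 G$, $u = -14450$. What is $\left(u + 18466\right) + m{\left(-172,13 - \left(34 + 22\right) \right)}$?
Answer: $6983$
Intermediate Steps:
$m{\left(I,G \right)} = - 69 G$ ($m{\left(I,G \right)} = - 3 \cdot 23 G = - 69 G$)
$\left(u + 18466\right) + m{\left(-172,13 - \left(34 + 22\right) \right)} = \left(-14450 + 18466\right) - 69 \left(13 - \left(34 + 22\right)\right) = 4016 - 69 \left(13 - 56\right) = 4016 - -2967 = 4016 + 2967 = 6983$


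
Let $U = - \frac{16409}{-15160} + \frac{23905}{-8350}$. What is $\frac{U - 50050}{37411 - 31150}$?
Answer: $- \frac{42239031231}{5283699640} \approx -7.9942$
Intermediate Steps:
$U = - \frac{4507693}{2531720}$ ($U = \left(-16409\right) \left(- \frac{1}{15160}\right) + 23905 \left(- \frac{1}{8350}\right) = \frac{16409}{15160} - \frac{4781}{1670} = - \frac{4507693}{2531720} \approx -1.7805$)
$\frac{U - 50050}{37411 - 31150} = \frac{- \frac{4507693}{2531720} - 50050}{37411 - 31150} = - \frac{126717093693}{2531720 \cdot 6261} = \left(- \frac{126717093693}{2531720}\right) \frac{1}{6261} = - \frac{42239031231}{5283699640}$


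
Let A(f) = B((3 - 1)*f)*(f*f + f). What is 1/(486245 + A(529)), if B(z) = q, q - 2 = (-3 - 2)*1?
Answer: -1/354865 ≈ -2.8180e-6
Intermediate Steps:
q = -3 (q = 2 + (-3 - 2)*1 = 2 - 5*1 = 2 - 5 = -3)
B(z) = -3
A(f) = -3*f - 3*f**2 (A(f) = -3*(f*f + f) = -3*(f**2 + f) = -3*(f + f**2) = -3*f - 3*f**2)
1/(486245 + A(529)) = 1/(486245 - 3*529*(1 + 529)) = 1/(486245 - 3*529*530) = 1/(486245 - 841110) = 1/(-354865) = -1/354865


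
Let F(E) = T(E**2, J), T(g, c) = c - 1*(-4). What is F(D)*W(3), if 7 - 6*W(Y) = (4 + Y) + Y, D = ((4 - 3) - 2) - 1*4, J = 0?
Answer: -2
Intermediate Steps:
D = -5 (D = (1 - 2) - 4 = -1 - 4 = -5)
T(g, c) = 4 + c (T(g, c) = c + 4 = 4 + c)
W(Y) = 1/2 - Y/3 (W(Y) = 7/6 - ((4 + Y) + Y)/6 = 7/6 - (4 + 2*Y)/6 = 7/6 + (-2/3 - Y/3) = 1/2 - Y/3)
F(E) = 4 (F(E) = 4 + 0 = 4)
F(D)*W(3) = 4*(1/2 - 1/3*3) = 4*(1/2 - 1) = 4*(-1/2) = -2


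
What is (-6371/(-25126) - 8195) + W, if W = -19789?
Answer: -703119613/25126 ≈ -27984.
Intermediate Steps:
(-6371/(-25126) - 8195) + W = (-6371/(-25126) - 8195) - 19789 = (-6371*(-1/25126) - 8195) - 19789 = (6371/25126 - 8195) - 19789 = -205901199/25126 - 19789 = -703119613/25126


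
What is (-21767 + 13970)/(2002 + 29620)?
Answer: -7797/31622 ≈ -0.24657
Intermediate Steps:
(-21767 + 13970)/(2002 + 29620) = -7797/31622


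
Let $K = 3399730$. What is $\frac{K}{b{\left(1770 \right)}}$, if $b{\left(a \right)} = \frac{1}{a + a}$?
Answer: $12035044200$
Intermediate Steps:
$b{\left(a \right)} = \frac{1}{2 a}$
$\frac{K}{b{\left(1770 \right)}} = \frac{3399730}{\frac{1}{2} \cdot \frac{1}{1770}} = 3399730 \frac{1}{\frac{1}{3540}} = 3399730 \cdot 3540 = 12035044200$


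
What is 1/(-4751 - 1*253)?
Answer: -1/5004 ≈ -0.00019984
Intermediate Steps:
1/(-4751 - 1*253) = 1/(-4751 - 253) = 1/(-5004) = -1/5004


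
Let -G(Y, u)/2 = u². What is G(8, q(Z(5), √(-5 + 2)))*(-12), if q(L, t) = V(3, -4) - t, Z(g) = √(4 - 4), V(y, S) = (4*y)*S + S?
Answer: 64824 + 2496*I*√3 ≈ 64824.0 + 4323.2*I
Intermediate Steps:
V(y, S) = S + 4*S*y (V(y, S) = 4*S*y + S = S + 4*S*y)
Z(g) = 0 (Z(g) = √0 = 0)
q(L, t) = -52 - t (q(L, t) = -4*(1 + 4*3) - t = -4*(1 + 12) - t = -4*13 - t = -52 - t)
G(Y, u) = -2*u²
G(8, q(Z(5), √(-5 + 2)))*(-12) = -2*(-52 - √(-5 + 2))²*(-12) = -2*(-52 - √(-3))²*(-12) = -2*(-52 - I*√3)²*(-12) = 24*(-52 - I*√3)²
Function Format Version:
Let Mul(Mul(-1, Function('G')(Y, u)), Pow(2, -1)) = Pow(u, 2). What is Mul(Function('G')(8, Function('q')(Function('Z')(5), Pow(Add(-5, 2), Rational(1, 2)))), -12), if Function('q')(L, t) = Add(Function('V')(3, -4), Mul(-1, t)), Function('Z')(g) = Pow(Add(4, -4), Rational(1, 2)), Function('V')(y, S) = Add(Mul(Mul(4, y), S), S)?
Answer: Add(64824, Mul(2496, I, Pow(3, Rational(1, 2)))) ≈ Add(64824., Mul(4323.2, I))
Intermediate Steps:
Function('V')(y, S) = Add(S, Mul(4, S, y)) (Function('V')(y, S) = Add(Mul(4, S, y), S) = Add(S, Mul(4, S, y)))
Function('Z')(g) = 0 (Function('Z')(g) = Pow(0, Rational(1, 2)) = 0)
Function('q')(L, t) = Add(-52, Mul(-1, t)) (Function('q')(L, t) = Add(Mul(-4, Add(1, Mul(4, 3))), Mul(-1, t)) = Add(Mul(-4, Add(1, 12)), Mul(-1, t)) = Add(Mul(-4, 13), Mul(-1, t)) = Add(-52, Mul(-1, t)))
Function('G')(Y, u) = Mul(-2, Pow(u, 2))
Mul(Function('G')(8, Function('q')(Function('Z')(5), Pow(Add(-5, 2), Rational(1, 2)))), -12) = Mul(Mul(-2, Pow(Add(-52, Mul(-1, Pow(Add(-5, 2), Rational(1, 2)))), 2)), -12) = Mul(Mul(-2, Pow(Add(-52, Mul(-1, Pow(-3, Rational(1, 2)))), 2)), -12) = Mul(Mul(-2, Pow(Add(-52, Mul(-1, Mul(I, Pow(3, Rational(1, 2))))), 2)), -12) = Mul(Mul(-2, Pow(Add(-52, Mul(-1, I, Pow(3, Rational(1, 2)))), 2)), -12) = Mul(24, Pow(Add(-52, Mul(-1, I, Pow(3, Rational(1, 2)))), 2))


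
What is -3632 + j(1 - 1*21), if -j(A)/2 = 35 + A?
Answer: -3662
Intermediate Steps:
j(A) = -70 - 2*A (j(A) = -2*(35 + A) = -70 - 2*A)
-3632 + j(1 - 1*21) = -3632 + (-70 - 2*(1 - 1*21)) = -3632 + (-70 - 2*(1 - 21)) = -3632 + (-70 - 2*(-20)) = -3632 + (-70 + 40) = -3632 - 30 = -3662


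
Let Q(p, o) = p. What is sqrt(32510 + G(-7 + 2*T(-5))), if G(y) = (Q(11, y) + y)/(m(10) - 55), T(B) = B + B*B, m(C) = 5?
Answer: 2*sqrt(203182)/5 ≈ 180.30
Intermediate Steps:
T(B) = B + B**2
G(y) = -11/50 - y/50 (G(y) = (11 + y)/(5 - 55) = (11 + y)/(-50) = (11 + y)*(-1/50) = -11/50 - y/50)
sqrt(32510 + G(-7 + 2*T(-5))) = sqrt(32510 + (-11/50 - (-7 + 2*(-5*(1 - 5)))/50)) = sqrt(32510 + (-11/50 - (-7 + 2*(-5*(-4)))/50)) = sqrt(32510 + (-11/50 - (-7 + 2*20)/50)) = sqrt(32510 + (-11/50 - (-7 + 40)/50)) = sqrt(32510 + (-11/50 - 1/50*33)) = sqrt(32510 + (-11/50 - 33/50)) = sqrt(32510 - 22/25) = sqrt(812728/25) = 2*sqrt(203182)/5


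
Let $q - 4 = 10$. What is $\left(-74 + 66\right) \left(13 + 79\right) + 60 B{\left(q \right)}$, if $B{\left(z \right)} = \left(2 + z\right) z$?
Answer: $12704$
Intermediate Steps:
$q = 14$ ($q = 4 + 10 = 14$)
$B{\left(z \right)} = z \left(2 + z\right)$
$\left(-74 + 66\right) \left(13 + 79\right) + 60 B{\left(q \right)} = \left(-74 + 66\right) \left(13 + 79\right) + 60 \cdot 14 \left(2 + 14\right) = \left(-8\right) 92 + 60 \cdot 14 \cdot 16 = -736 + 60 \cdot 224 = -736 + 13440 = 12704$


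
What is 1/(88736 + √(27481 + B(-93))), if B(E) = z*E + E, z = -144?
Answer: 22184/1968509229 - √10195/3937018458 ≈ 1.1244e-5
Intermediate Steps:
B(E) = -143*E (B(E) = -144*E + E = -143*E)
1/(88736 + √(27481 + B(-93))) = 1/(88736 + √(27481 - 143*(-93))) = 1/(88736 + √(27481 + 13299)) = 1/(88736 + √40780) = 1/(88736 + 2*√10195)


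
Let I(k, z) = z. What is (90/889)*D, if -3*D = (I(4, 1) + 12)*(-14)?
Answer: 780/127 ≈ 6.1417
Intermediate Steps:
D = 182/3 (D = -(1 + 12)*(-14)/3 = -13*(-14)/3 = -⅓*(-182) = 182/3 ≈ 60.667)
(90/889)*D = (90/889)*(182/3) = 780/127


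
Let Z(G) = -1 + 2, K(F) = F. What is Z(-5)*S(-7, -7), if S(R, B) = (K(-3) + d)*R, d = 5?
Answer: -14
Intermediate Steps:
Z(G) = 1
S(R, B) = 2*R (S(R, B) = (-3 + 5)*R = 2*R)
Z(-5)*S(-7, -7) = 1*(2*(-7)) = 1*(-14) = -14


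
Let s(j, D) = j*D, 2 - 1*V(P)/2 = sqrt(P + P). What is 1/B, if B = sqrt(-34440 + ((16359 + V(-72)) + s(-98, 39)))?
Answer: 1/sqrt(-21899 - 24*I) ≈ 3.7e-6 + 0.0067575*I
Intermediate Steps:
V(P) = 4 - 2*sqrt(2)*sqrt(P) (V(P) = 4 - 2*sqrt(P + P) = 4 - 2*sqrt(2)*sqrt(P))
s(j, D) = D*j
B = sqrt(-21899 - 24*I) (B = sqrt(-34440 + ((16359 + (4 - 2*sqrt(2)*sqrt(-72))) + 39*(-98))) = sqrt(-34440 + ((16359 + (4 - 2*sqrt(2)*6*I*sqrt(2))) - 3822)) = sqrt(-34440 + ((16359 + (4 - 24*I)) - 3822)) = sqrt(-34440 + ((16363 - 24*I) - 3822)) = sqrt(-34440 + (12541 - 24*I)) = sqrt(-21899 - 24*I) ≈ 0.0811 - 147.98*I)
1/B = 1/(sqrt(-21899 - 24*I)) = 1/sqrt(-21899 - 24*I)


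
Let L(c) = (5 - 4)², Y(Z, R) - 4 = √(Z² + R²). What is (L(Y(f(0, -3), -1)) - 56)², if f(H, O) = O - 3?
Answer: 3025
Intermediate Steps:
f(H, O) = -3 + O
Y(Z, R) = 4 + √(R² + Z²) (Y(Z, R) = 4 + √(Z² + R²) = 4 + √(R² + Z²))
L(c) = 1 (L(c) = 1² = 1)
(L(Y(f(0, -3), -1)) - 56)² = (1 - 56)² = (-55)² = 3025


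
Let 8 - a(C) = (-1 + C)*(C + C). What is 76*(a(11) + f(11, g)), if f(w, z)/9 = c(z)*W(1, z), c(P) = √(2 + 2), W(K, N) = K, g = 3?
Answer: -14744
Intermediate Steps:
c(P) = 2 (c(P) = √4 = 2)
a(C) = 8 - 2*C*(-1 + C) (a(C) = 8 - (-1 + C)*(C + C) = 8 - (-1 + C)*2*C = 8 - 2*C*(-1 + C))
f(w, z) = 18 (f(w, z) = 9*(2*1) = 9*2 = 18)
76*(a(11) + f(11, g)) = 76*((8 - 2*11² + 2*11) + 18) = 76*((8 - 2*121 + 22) + 18) = 76*((8 - 242 + 22) + 18) = 76*(-212 + 18) = 76*(-194) = -14744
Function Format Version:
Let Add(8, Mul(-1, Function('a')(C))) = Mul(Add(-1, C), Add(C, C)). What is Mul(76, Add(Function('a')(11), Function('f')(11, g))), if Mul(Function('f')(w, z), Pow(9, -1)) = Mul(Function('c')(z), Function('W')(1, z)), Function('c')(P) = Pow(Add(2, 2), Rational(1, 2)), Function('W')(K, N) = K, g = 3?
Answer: -14744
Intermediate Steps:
Function('c')(P) = 2 (Function('c')(P) = Pow(4, Rational(1, 2)) = 2)
Function('a')(C) = Add(8, Mul(-2, C, Add(-1, C))) (Function('a')(C) = Add(8, Mul(-1, Mul(Add(-1, C), Add(C, C)))) = Add(8, Mul(-1, Mul(Add(-1, C), Mul(2, C)))) = Add(8, Mul(-1, Mul(2, C, Add(-1, C)))) = Add(8, Mul(-2, C, Add(-1, C))))
Function('f')(w, z) = 18 (Function('f')(w, z) = Mul(9, Mul(2, 1)) = Mul(9, 2) = 18)
Mul(76, Add(Function('a')(11), Function('f')(11, g))) = Mul(76, Add(Add(8, Mul(-2, Pow(11, 2)), Mul(2, 11)), 18)) = Mul(76, Add(Add(8, Mul(-2, 121), 22), 18)) = Mul(76, Add(Add(8, -242, 22), 18)) = Mul(76, Add(-212, 18)) = Mul(76, -194) = -14744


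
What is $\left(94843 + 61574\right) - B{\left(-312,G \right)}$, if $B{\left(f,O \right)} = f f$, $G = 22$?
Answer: $59073$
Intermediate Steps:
$B{\left(f,O \right)} = f^{2}$
$\left(94843 + 61574\right) - B{\left(-312,G \right)} = \left(94843 + 61574\right) - \left(-312\right)^{2} = 156417 - 97344 = 59073$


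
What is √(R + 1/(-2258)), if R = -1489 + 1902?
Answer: 9*√25996354/2258 ≈ 20.322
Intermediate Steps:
R = 413
√(R + 1/(-2258)) = √(413 + 1/(-2258)) = √(413 - 1/2258) = √(932553/2258) = 9*√25996354/2258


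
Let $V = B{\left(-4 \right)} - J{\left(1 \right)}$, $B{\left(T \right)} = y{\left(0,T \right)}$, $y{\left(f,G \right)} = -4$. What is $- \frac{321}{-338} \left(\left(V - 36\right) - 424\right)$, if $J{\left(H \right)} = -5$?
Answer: $- \frac{147339}{338} \approx -435.91$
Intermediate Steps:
$B{\left(T \right)} = -4$
$V = 1$ ($V = -4 - -5 = -4 + 5 = 1$)
$- \frac{321}{-338} \left(\left(V - 36\right) - 424\right) = - \frac{321}{-338} \left(\left(1 - 36\right) - 424\right) = \left(-321\right) \left(- \frac{1}{338}\right) \left(\left(1 - 36\right) - 424\right) = \frac{321 \left(-35 - 424\right)}{338} = \frac{321}{338} \left(-459\right) = - \frac{147339}{338}$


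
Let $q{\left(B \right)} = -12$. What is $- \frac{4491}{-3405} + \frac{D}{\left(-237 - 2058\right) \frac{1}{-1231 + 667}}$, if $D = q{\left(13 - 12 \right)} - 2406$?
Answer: $- \frac{34320509}{57885} \approx -592.91$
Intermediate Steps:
$D = -2418$ ($D = -12 - 2406 = -2418$)
$- \frac{4491}{-3405} + \frac{D}{\left(-237 - 2058\right) \frac{1}{-1231 + 667}} = - \frac{4491}{-3405} - \frac{2418}{\left(-237 - 2058\right) \frac{1}{-1231 + 667}} = \left(-4491\right) \left(- \frac{1}{3405}\right) - \frac{2418}{\left(-2295\right) \frac{1}{-564}} = \frac{1497}{1135} - \frac{2418}{\left(-2295\right) \left(- \frac{1}{564}\right)} = \frac{1497}{1135} - \frac{2418}{\frac{765}{188}} = \frac{1497}{1135} - \frac{151528}{255} = - \frac{34320509}{57885}$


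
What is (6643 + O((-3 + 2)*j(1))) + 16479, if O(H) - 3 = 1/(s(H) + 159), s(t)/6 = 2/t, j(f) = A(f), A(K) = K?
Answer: 3399376/147 ≈ 23125.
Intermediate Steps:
j(f) = f
s(t) = 12/t (s(t) = 6*(2/t) = 12/t)
O(H) = 3 + 1/(159 + 12/H) (O(H) = 3 + 1/(12/H + 159) = 3 + 1/(159 + 12/H))
(6643 + O((-3 + 2)*j(1))) + 16479 = (6643 + 2*(18 + 239*((-3 + 2)*1))/(3*(4 + 53*((-3 + 2)*1)))) + 16479 = (6643 + 2*(18 + 239*(-1*1))/(3*(4 + 53*(-1*1)))) + 16479 = (6643 + 2*(18 + 239*(-1))/(3*(4 + 53*(-1)))) + 16479 = (6643 + 2*(18 - 239)/(3*(4 - 53))) + 16479 = (6643 + (2/3)*(-221)/(-49)) + 16479 = (6643 + (2/3)*(-1/49)*(-221)) + 16479 = (6643 + 442/147) + 16479 = 976963/147 + 16479 = 3399376/147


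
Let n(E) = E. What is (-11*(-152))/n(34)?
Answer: 836/17 ≈ 49.176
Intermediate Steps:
(-11*(-152))/n(34) = -11*(-152)/34 = 1672*(1/34) = 836/17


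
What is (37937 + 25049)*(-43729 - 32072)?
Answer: -4774401786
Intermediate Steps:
(37937 + 25049)*(-43729 - 32072) = 62986*(-75801) = -4774401786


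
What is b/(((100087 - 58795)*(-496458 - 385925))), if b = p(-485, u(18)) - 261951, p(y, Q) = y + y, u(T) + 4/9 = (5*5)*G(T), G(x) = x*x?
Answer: 262921/36435358836 ≈ 7.2161e-6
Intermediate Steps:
G(x) = x**2
u(T) = -4/9 + 25*T**2 (u(T) = -4/9 + (5*5)*T**2 = -4/9 + 25*T**2)
p(y, Q) = 2*y
b = -262921 (b = 2*(-485) - 261951 = -970 - 261951 = -262921)
b/(((100087 - 58795)*(-496458 - 385925))) = -262921*1/((-496458 - 385925)*(100087 - 58795)) = -262921/(41292*(-882383)) = -262921/(-36435358836) = -262921*(-1/36435358836) = 262921/36435358836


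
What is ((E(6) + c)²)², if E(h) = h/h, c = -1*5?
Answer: 256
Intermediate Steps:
c = -5
E(h) = 1
((E(6) + c)²)² = ((1 - 5)²)² = ((-4)²)² = 16² = 256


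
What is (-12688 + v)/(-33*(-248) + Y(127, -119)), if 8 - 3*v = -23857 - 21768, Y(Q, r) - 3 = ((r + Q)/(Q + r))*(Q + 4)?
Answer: 2523/8318 ≈ 0.30332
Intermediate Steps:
Y(Q, r) = 7 + Q (Y(Q, r) = 3 + ((r + Q)/(Q + r))*(Q + 4) = 3 + ((Q + r)/(Q + r))*(4 + Q) = 3 + 1*(4 + Q) = 3 + (4 + Q) = 7 + Q)
v = 15211 (v = 8/3 - (-23857 - 21768)/3 = 8/3 - ⅓*(-45625) = 8/3 + 45625/3 = 15211)
(-12688 + v)/(-33*(-248) + Y(127, -119)) = (-12688 + 15211)/(-33*(-248) + (7 + 127)) = 2523/(8184 + 134) = 2523/8318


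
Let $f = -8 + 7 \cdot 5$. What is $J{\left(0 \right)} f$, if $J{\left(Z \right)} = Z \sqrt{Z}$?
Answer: $0$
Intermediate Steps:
$f = 27$ ($f = -8 + 35 = 27$)
$J{\left(Z \right)} = Z^{\frac{3}{2}}$
$J{\left(0 \right)} f = 0^{\frac{3}{2}} \cdot 27 = 0 \cdot 27 = 0$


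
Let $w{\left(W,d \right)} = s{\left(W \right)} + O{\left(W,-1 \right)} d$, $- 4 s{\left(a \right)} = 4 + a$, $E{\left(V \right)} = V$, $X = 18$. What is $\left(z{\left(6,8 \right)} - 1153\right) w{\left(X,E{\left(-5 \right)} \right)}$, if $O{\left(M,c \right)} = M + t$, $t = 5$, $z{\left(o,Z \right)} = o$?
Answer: $\frac{276427}{2} \approx 1.3821 \cdot 10^{5}$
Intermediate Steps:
$s{\left(a \right)} = -1 - \frac{a}{4}$ ($s{\left(a \right)} = - \frac{4 + a}{4} = -1 - \frac{a}{4}$)
$O{\left(M,c \right)} = 5 + M$ ($O{\left(M,c \right)} = M + 5 = 5 + M$)
$w{\left(W,d \right)} = -1 - \frac{W}{4} + d \left(5 + W\right)$ ($w{\left(W,d \right)} = \left(-1 - \frac{W}{4}\right) + \left(5 + W\right) d = \left(-1 - \frac{W}{4}\right) + d \left(5 + W\right) = -1 - \frac{W}{4} + d \left(5 + W\right)$)
$\left(z{\left(6,8 \right)} - 1153\right) w{\left(X,E{\left(-5 \right)} \right)} = \left(6 - 1153\right) \left(-1 - \frac{9}{2} - 5 \left(5 + 18\right)\right) = - 1147 \left(-1 - \frac{9}{2} - 115\right) = \left(-1147\right) \left(- \frac{241}{2}\right) = \frac{276427}{2}$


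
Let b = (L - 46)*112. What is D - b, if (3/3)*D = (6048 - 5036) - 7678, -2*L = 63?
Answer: 2014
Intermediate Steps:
L = -63/2 (L = -½*63 = -63/2 ≈ -31.500)
D = -6666 (D = (6048 - 5036) - 7678 = 1012 - 7678 = -6666)
b = -8680 (b = (-63/2 - 46)*112 = -155/2*112 = -8680)
D - b = -6666 - 1*(-8680) = -6666 + 8680 = 2014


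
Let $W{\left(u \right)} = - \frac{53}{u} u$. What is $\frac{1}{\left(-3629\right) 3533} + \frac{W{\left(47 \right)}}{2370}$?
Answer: $- \frac{679528991}{30386379090} \approx -0.022363$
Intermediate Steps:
$W{\left(u \right)} = -53$
$\frac{1}{\left(-3629\right) 3533} + \frac{W{\left(47 \right)}}{2370} = \frac{1}{\left(-3629\right) 3533} - \frac{53}{2370} = \left(- \frac{1}{3629}\right) \frac{1}{3533} - \frac{53}{2370} = - \frac{1}{12821257} - \frac{53}{2370} = - \frac{679528991}{30386379090}$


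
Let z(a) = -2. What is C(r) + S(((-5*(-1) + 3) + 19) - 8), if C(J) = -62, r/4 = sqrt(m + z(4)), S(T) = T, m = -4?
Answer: -43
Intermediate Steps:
r = 4*I*sqrt(6) (r = 4*sqrt(-4 - 2) = 4*sqrt(-6) = 4*(I*sqrt(6)) = 4*I*sqrt(6) ≈ 9.798*I)
C(r) + S(((-5*(-1) + 3) + 19) - 8) = -62 + (((-5*(-1) + 3) + 19) - 8) = -62 + (((5 + 3) + 19) - 8) = -62 + ((8 + 19) - 8) = -62 + (27 - 8) = -62 + 19 = -43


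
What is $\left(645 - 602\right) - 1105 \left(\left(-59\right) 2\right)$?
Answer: $130433$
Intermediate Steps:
$\left(645 - 602\right) - 1105 \left(\left(-59\right) 2\right) = 43 - -130390 = 43 + 130390 = 130433$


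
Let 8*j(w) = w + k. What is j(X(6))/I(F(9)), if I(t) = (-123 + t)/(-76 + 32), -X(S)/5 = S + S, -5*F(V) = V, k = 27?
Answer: -605/416 ≈ -1.4543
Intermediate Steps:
F(V) = -V/5
X(S) = -10*S (X(S) = -5*(S + S) = -10*S)
I(t) = 123/44 - t/44 (I(t) = (-123 + t)/(-44) = (-123 + t)*(-1/44) = 123/44 - t/44)
j(w) = 27/8 + w/8 (j(w) = (w + 27)/8 = (27 + w)/8 = 27/8 + w/8)
j(X(6))/I(F(9)) = (27/8 + (-10*6)/8)/(123/44 - (-1)*9/220) = (27/8 + (1/8)*(-60))/(123/44 - 1/44*(-9/5)) = (27/8 - 15/2)/(123/44 + 9/220) = -33/(8*156/55) = -33/8*55/156 = -605/416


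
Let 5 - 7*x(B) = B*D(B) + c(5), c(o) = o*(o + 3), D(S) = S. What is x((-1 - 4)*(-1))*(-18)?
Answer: 1080/7 ≈ 154.29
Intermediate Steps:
c(o) = o*(3 + o)
x(B) = -5 - B**2/7 (x(B) = 5/7 - (B*B + 5*(3 + 5))/7 = 5/7 - (B**2 + 5*8)/7 = 5/7 - (B**2 + 40)/7 = 5/7 - (40 + B**2)/7 = 5/7 + (-40/7 - B**2/7) = -5 - B**2/7)
x((-1 - 4)*(-1))*(-18) = (-5 - (-1 - 4)**2/7)*(-18) = (-5 - (-5*(-1))**2/7)*(-18) = (-5 - 1/7*5**2)*(-18) = (-5 - 1/7*25)*(-18) = (-5 - 25/7)*(-18) = -60/7*(-18) = 1080/7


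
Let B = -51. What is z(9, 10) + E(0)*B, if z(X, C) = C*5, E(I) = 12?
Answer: -562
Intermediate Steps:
z(X, C) = 5*C
z(9, 10) + E(0)*B = 5*10 + 12*(-51) = 50 - 612 = -562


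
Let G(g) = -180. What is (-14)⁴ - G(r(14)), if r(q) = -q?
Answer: 38596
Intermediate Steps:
(-14)⁴ - G(r(14)) = (-14)⁴ - 1*(-180) = 38416 + 180 = 38596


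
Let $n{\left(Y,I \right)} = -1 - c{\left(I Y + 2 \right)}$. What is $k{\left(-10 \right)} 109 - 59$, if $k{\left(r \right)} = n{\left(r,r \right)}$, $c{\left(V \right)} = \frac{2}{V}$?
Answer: $- \frac{8677}{51} \approx -170.14$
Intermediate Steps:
$n{\left(Y,I \right)} = -1 - \frac{2}{2 + I Y}$ ($n{\left(Y,I \right)} = -1 - \frac{2}{I Y + 2} = -1 - \frac{2}{2 + I Y}$)
$k{\left(r \right)} = \frac{-4 - r^{2}}{2 + r^{2}}$ ($k{\left(r \right)} = \frac{-4 - r r}{2 + r r} = \frac{-4 - r^{2}}{2 + r^{2}}$)
$k{\left(-10 \right)} 109 - 59 = \frac{-4 - \left(-10\right)^{2}}{2 + \left(-10\right)^{2}} \cdot 109 - 59 = \frac{-4 - 100}{2 + 100} \cdot 109 - 59 = \frac{-4 - 100}{102} \cdot 109 - 59 = \frac{1}{102} \left(-104\right) 109 - 59 = \left(- \frac{52}{51}\right) 109 - 59 = - \frac{5668}{51} - 59 = - \frac{8677}{51}$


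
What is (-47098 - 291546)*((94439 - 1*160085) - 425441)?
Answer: 166303666028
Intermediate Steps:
(-47098 - 291546)*((94439 - 1*160085) - 425441) = -338644*((94439 - 160085) - 425441) = -338644*(-65646 - 425441) = -338644*(-491087) = 166303666028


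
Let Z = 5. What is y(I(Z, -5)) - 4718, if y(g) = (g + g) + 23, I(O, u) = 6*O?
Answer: -4635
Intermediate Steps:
y(g) = 23 + 2*g (y(g) = 2*g + 23 = 23 + 2*g)
y(I(Z, -5)) - 4718 = (23 + 2*(6*5)) - 4718 = (23 + 2*30) - 4718 = (23 + 60) - 4718 = 83 - 4718 = -4635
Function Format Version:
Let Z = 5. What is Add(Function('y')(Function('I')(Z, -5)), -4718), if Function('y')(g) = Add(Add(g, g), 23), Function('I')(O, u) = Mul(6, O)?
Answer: -4635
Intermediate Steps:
Function('y')(g) = Add(23, Mul(2, g)) (Function('y')(g) = Add(Mul(2, g), 23) = Add(23, Mul(2, g)))
Add(Function('y')(Function('I')(Z, -5)), -4718) = Add(Add(23, Mul(2, Mul(6, 5))), -4718) = Add(Add(23, Mul(2, 30)), -4718) = Add(Add(23, 60), -4718) = Add(83, -4718) = -4635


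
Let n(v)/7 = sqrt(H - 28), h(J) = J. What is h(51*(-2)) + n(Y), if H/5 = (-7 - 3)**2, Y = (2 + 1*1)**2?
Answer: -102 + 14*sqrt(118) ≈ 50.079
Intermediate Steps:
Y = 9 (Y = (2 + 1)**2 = 3**2 = 9)
H = 500 (H = 5*(-7 - 3)**2 = 5*(-10)**2 = 5*100 = 500)
n(v) = 14*sqrt(118) (n(v) = 7*sqrt(500 - 28) = 7*sqrt(472) = 7*(2*sqrt(118)) = 14*sqrt(118))
h(51*(-2)) + n(Y) = 51*(-2) + 14*sqrt(118) = -102 + 14*sqrt(118)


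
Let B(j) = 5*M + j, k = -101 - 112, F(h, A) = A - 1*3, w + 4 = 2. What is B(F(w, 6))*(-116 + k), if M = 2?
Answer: -4277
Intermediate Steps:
w = -2 (w = -4 + 2 = -2)
F(h, A) = -3 + A (F(h, A) = A - 3 = -3 + A)
k = -213
B(j) = 10 + j (B(j) = 5*2 + j = 10 + j)
B(F(w, 6))*(-116 + k) = (10 + (-3 + 6))*(-116 - 213) = (10 + 3)*(-329) = 13*(-329) = -4277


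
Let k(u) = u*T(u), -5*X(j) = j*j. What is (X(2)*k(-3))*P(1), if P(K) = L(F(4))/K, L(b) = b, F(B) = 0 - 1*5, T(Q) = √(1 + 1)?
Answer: -12*√2 ≈ -16.971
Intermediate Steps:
T(Q) = √2
F(B) = -5 (F(B) = 0 - 5 = -5)
X(j) = -j²/5 (X(j) = -j*j/5 = -j²/5)
k(u) = u*√2
P(K) = -5/K
(X(2)*k(-3))*P(1) = ((-⅕*2²)*(-3*√2))*(-5/1) = ((-⅕*4)*(-3*√2))*(-5*1) = -(-12)*√2/5*(-5) = (12*√2/5)*(-5) = -12*√2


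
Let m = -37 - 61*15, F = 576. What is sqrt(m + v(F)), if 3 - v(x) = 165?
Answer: I*sqrt(1114) ≈ 33.377*I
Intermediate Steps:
v(x) = -162 (v(x) = 3 - 1*165 = 3 - 165 = -162)
m = -952 (m = -37 - 915 = -952)
sqrt(m + v(F)) = sqrt(-952 - 162) = sqrt(-1114) = I*sqrt(1114)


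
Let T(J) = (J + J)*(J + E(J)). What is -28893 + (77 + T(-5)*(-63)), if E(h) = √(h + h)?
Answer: -31966 + 630*I*√10 ≈ -31966.0 + 1992.2*I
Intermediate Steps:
E(h) = √2*√h (E(h) = √(2*h) = √2*√h)
T(J) = 2*J*(J + √2*√J) (T(J) = (J + J)*(J + √2*√J) = (2*J)*(J + √2*√J) = 2*J*(J + √2*√J))
-28893 + (77 + T(-5)*(-63)) = -28893 + (77 + (2*(-5)*(-5 + √2*√(-5)))*(-63)) = -28893 + (77 + (2*(-5)*(-5 + √2*(I*√5)))*(-63)) = -28893 + (77 + (2*(-5)*(-5 + I*√10))*(-63)) = -28893 + (77 + (50 - 10*I*√10)*(-63)) = -28893 + (77 + (-3150 + 630*I*√10)) = -28893 + (-3073 + 630*I*√10) = -31966 + 630*I*√10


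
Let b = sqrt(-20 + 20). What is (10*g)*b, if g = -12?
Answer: 0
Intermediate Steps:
b = 0 (b = sqrt(0) = 0)
(10*g)*b = (10*(-12))*0 = -120*0 = 0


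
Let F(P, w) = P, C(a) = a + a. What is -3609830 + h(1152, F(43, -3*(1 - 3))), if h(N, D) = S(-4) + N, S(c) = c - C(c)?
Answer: -3608674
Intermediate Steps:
C(a) = 2*a
S(c) = -c (S(c) = c - 2*c = -c)
h(N, D) = 4 + N (h(N, D) = -1*(-4) + N = 4 + N)
-3609830 + h(1152, F(43, -3*(1 - 3))) = -3609830 + (4 + 1152) = -3609830 + 1156 = -3608674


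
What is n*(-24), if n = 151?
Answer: -3624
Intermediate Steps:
n*(-24) = 151*(-24) = -3624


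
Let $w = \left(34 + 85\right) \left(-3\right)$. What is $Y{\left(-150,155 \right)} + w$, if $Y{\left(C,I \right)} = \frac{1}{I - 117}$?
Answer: $- \frac{13565}{38} \approx -356.97$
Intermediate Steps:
$Y{\left(C,I \right)} = \frac{1}{-117 + I}$
$w = -357$ ($w = 119 \left(-3\right) = -357$)
$Y{\left(-150,155 \right)} + w = \frac{1}{-117 + 155} - 357 = \frac{1}{38} - 357 = - \frac{13565}{38}$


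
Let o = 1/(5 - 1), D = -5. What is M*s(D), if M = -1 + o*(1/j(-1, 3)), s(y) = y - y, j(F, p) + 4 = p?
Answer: 0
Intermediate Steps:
j(F, p) = -4 + p
o = 1/4 ≈ 0.25000
s(y) = 0
M = -5/4 (M = -1 + (1/(-4 + 3))/4 = -1 + (1/(-1))/4 = -1 + (1*(-1))/4 = -1 + (1/4)*(-1) = -1 - 1/4 = -5/4 ≈ -1.2500)
M*s(D) = -5/4*0 = 0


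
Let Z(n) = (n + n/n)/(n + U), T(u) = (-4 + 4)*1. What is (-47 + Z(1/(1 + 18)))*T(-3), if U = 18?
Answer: 0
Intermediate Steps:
T(u) = 0 (T(u) = 0*1 = 0)
Z(n) = (1 + n)/(18 + n) (Z(n) = (n + n/n)/(n + 18) = (n + 1)/(18 + n) = (1 + n)/(18 + n))
(-47 + Z(1/(1 + 18)))*T(-3) = (-47 + (1 + 1/(1 + 18))/(18 + 1/(1 + 18)))*0 = (-47 + (1 + 1/19)/(18 + 1/19))*0 = (-47 + (20/19)/(343/19))*0 = (-47 + (19/343)*(20/19))*0 = (-47 + 20/343)*0 = -16101/343*0 = 0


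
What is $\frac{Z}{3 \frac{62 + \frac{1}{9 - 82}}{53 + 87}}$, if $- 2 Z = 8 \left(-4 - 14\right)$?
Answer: $\frac{49056}{905} \approx 54.206$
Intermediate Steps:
$Z = 72$ ($Z = - \frac{8 \left(-4 - 14\right)}{2} = - \frac{8 \left(-18\right)}{2} = \left(- \frac{1}{2}\right) \left(-144\right) = 72$)
$\frac{Z}{3 \frac{62 + \frac{1}{9 - 82}}{53 + 87}} = \frac{72}{3 \frac{62 + \frac{1}{9 - 82}}{53 + 87}} = \frac{72}{3 \frac{62 + \frac{1}{-73}}{140}} = \frac{72}{3 \left(62 - \frac{1}{73}\right) \frac{1}{140}} = \frac{72}{3 \cdot \frac{4525}{73} \cdot \frac{1}{140}} = \frac{72}{3 \cdot \frac{905}{2044}} = \frac{72}{\frac{2715}{2044}} = 72 \cdot \frac{2044}{2715} = \frac{49056}{905}$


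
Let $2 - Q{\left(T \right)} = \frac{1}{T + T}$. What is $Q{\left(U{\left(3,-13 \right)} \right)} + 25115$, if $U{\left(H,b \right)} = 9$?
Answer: $\frac{452105}{18} \approx 25117.0$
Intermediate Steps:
$Q{\left(T \right)} = 2 - \frac{1}{2 T}$ ($Q{\left(T \right)} = 2 - \frac{1}{T + T} = 2 - \frac{1}{2 T}$)
$Q{\left(U{\left(3,-13 \right)} \right)} + 25115 = \left(2 - \frac{1}{2 \cdot 9}\right) + 25115 = \left(2 - \frac{1}{18}\right) + 25115 = \frac{35}{18} + 25115 = \frac{452105}{18}$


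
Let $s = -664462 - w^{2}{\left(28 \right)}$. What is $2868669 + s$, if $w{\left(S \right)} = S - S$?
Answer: $2204207$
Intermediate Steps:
$w{\left(S \right)} = 0$
$s = -664462$ ($s = -664462 - 0^{2} = -664462 - 0 = -664462 + 0 = -664462$)
$2868669 + s = 2868669 - 664462 = 2204207$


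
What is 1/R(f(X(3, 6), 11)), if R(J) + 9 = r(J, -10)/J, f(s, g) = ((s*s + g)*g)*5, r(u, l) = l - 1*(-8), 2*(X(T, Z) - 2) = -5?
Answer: -2475/22283 ≈ -0.11107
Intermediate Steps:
X(T, Z) = -1/2 (X(T, Z) = 2 + (1/2)*(-5) = 2 - 5/2 = -1/2)
r(u, l) = 8 + l (r(u, l) = l + 8 = 8 + l)
f(s, g) = 5*g*(g + s**2) (f(s, g) = ((s**2 + g)*g)*5 = ((g + s**2)*g)*5 = (g*(g + s**2))*5 = 5*g*(g + s**2))
R(J) = -9 - 2/J (R(J) = -9 + (8 - 10)/J = -9 - 2/J)
1/R(f(X(3, 6), 11)) = 1/(-9 - 2*1/(55*(11 + (-1/2)**2))) = 1/(-9 - 2*1/(55*(11 + 1/4))) = 1/(-9 - 2/(5*11*(45/4))) = 1/(-9 - 2/2475/4) = 1/(-9 - 2*4/2475) = 1/(-9 - 8/2475) = 1/(-22283/2475) = -2475/22283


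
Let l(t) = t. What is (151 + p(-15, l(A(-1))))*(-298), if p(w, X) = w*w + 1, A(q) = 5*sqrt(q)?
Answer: -112346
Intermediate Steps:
p(w, X) = 1 + w**2 (p(w, X) = w**2 + 1 = 1 + w**2)
(151 + p(-15, l(A(-1))))*(-298) = (151 + (1 + (-15)**2))*(-298) = (151 + (1 + 225))*(-298) = (151 + 226)*(-298) = 377*(-298) = -112346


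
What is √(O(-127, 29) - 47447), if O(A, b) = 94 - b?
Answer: I*√47382 ≈ 217.67*I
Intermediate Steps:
√(O(-127, 29) - 47447) = √((94 - 1*29) - 47447) = √((94 - 29) - 47447) = √(65 - 47447) = √(-47382) = I*√47382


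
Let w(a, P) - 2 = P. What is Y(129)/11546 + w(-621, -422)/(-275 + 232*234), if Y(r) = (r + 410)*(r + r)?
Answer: 3753153243/311817049 ≈ 12.036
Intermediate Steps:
w(a, P) = 2 + P
Y(r) = 2*r*(410 + r) (Y(r) = (410 + r)*(2*r) = 2*r*(410 + r))
Y(129)/11546 + w(-621, -422)/(-275 + 232*234) = (2*129*(410 + 129))/11546 + (2 - 422)/(-275 + 232*234) = (2*129*539)*(1/11546) - 420/(-275 + 54288) = 139062*(1/11546) - 420/54013 = 69531/5773 - 420*1/54013 = 69531/5773 - 420/54013 = 3753153243/311817049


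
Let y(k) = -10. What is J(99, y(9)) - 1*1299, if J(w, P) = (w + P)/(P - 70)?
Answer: -104009/80 ≈ -1300.1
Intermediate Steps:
J(w, P) = (P + w)/(-70 + P)
J(99, y(9)) - 1*1299 = (-10 + 99)/(-70 - 10) - 1*1299 = 89/(-80) - 1299 = -1/80*89 - 1299 = -89/80 - 1299 = -104009/80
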